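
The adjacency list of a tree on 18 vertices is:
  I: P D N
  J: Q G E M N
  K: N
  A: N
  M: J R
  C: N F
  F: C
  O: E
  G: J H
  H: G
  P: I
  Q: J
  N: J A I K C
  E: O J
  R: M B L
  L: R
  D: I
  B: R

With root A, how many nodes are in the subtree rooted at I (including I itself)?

3

Descendants of I (including itself): I, P, D. That's 3.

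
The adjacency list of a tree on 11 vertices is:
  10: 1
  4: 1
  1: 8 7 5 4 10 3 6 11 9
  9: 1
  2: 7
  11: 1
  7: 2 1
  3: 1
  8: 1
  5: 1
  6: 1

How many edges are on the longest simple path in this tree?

3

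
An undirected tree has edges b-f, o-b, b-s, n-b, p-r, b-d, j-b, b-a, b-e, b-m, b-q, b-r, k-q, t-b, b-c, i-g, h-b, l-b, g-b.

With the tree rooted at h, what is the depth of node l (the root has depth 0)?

2

h → b → l — 2 edges.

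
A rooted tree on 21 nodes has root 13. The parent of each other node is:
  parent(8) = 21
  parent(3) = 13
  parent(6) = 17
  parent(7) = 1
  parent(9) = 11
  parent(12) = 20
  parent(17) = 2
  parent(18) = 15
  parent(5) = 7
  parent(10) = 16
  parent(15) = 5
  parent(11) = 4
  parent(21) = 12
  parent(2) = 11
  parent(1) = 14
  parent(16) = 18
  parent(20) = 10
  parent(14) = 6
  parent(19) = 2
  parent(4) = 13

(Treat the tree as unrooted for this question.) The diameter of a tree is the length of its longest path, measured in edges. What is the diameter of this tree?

18

BFS from 8 reaches 3 last, at distance 18; BFS from 3 confirms no node is farther.
Path: 8-21-12-20-10-16-18-15-5-7-1-14-6-17-2-11-4-13-3.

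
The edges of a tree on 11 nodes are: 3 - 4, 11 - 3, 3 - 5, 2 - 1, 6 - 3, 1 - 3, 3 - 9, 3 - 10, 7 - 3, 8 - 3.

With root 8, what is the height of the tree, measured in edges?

3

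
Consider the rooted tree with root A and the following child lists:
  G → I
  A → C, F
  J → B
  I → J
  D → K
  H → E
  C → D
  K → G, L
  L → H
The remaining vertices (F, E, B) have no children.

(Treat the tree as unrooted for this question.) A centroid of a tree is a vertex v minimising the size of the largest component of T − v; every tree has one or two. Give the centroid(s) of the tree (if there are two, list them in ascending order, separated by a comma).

K

Delete K: the remaining components have sizes 4, 4, 3. Max 4 ≤ 6, so K is a centroid.
Every other node leaves some component of size > 6, so the centroid is unique.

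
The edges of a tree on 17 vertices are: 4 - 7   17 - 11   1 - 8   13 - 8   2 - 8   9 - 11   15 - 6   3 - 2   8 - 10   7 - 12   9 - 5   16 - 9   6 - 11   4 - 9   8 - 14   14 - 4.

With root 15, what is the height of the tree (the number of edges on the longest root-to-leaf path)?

A deepest node is 3, reached by 15-6-11-9-4-14-8-2-3.
That path has 8 edges, so the height is 8.

8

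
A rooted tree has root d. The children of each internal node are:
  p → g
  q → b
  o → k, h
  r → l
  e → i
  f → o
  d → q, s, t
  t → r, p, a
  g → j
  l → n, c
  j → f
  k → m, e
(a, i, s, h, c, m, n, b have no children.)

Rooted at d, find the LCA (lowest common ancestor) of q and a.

d

q's ancestor chain is q, d and a's is a, t, d; they first meet at d.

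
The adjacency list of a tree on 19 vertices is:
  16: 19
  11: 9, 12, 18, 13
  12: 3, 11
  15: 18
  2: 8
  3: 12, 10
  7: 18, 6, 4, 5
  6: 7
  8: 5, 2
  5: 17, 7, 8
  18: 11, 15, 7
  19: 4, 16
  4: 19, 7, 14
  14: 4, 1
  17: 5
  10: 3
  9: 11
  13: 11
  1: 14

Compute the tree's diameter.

8

Starting from 10, a farthest node is 16 at distance 8.
One longest path: 10 – 3 – 12 – 11 – 18 – 7 – 4 – 19 – 16.
So the diameter is 8.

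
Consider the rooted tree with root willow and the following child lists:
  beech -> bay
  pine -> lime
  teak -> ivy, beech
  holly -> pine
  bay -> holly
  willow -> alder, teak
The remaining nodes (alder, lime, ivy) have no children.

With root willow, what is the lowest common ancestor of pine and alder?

pine's ancestor chain is pine, holly, bay, beech, teak, willow and alder's is alder, willow; they first meet at willow.

willow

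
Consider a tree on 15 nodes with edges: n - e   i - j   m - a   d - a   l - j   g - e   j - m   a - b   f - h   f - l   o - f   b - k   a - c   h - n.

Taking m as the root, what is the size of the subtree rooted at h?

4

h's subtree: {h, n, e, g}, size 4.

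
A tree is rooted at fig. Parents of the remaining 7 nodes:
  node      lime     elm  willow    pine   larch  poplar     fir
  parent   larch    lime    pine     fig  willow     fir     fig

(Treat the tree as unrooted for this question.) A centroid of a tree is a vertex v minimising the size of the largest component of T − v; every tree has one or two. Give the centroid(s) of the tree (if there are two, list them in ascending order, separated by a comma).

pine, willow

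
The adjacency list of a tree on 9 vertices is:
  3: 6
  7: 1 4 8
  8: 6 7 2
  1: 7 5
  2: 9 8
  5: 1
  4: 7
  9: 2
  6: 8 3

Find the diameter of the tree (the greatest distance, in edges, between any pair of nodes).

A longest path is 5-1-7-8-6-3, with 5 edges.

5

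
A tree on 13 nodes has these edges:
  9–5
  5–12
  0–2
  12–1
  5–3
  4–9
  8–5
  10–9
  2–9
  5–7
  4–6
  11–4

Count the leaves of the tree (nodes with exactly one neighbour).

8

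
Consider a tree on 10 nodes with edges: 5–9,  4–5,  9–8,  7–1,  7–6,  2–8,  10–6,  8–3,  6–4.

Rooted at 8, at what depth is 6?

Path from 8 to 6: 8 → 9 → 5 → 4 → 6, which has 4 edges.

4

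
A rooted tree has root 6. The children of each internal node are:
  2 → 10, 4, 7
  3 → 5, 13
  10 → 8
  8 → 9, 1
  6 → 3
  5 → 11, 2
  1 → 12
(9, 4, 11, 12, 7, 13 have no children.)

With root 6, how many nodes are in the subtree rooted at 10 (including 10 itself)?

5

10's subtree: {10, 8, 1, 9, 12}, size 5.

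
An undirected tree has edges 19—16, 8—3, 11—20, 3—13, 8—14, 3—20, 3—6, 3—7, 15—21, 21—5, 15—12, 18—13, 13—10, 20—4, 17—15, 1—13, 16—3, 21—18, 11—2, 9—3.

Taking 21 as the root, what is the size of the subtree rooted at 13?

15

The subtree rooted at 13 contains: 13, 3, 1, 10, 20, 8, 16, 9, 7, 6, 11, 4, 14, 19, 2 — 15 nodes.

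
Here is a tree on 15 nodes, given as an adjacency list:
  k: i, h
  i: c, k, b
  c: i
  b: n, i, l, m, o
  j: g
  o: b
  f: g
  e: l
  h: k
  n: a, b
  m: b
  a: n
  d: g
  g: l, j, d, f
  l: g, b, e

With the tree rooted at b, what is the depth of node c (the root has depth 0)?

Climbing from c to the root: c–i–b. That's 2 steps.

2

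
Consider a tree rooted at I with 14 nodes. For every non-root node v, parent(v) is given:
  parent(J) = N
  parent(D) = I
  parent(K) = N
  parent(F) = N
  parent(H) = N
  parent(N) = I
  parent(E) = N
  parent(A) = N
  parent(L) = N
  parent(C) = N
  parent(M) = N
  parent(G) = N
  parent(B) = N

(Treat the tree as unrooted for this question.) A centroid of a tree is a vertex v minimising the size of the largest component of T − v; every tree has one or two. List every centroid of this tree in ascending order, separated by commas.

N

Removing N splits the tree into components of sizes 2, 1, 1, 1, 1, 1, 1, 1, 1, 1, 1, 1; the largest is 2 ≤ ⌊14/2⌋ = 7.
Every other node leaves some component of size > 7, so the centroid is unique.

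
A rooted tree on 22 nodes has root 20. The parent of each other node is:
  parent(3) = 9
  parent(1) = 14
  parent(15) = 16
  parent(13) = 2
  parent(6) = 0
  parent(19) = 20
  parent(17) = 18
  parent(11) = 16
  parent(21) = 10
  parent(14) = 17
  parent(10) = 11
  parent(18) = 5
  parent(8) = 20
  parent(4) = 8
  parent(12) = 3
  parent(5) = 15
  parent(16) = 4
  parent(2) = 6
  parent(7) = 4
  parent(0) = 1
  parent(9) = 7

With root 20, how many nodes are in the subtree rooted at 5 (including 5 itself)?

9

5's subtree: {5, 18, 17, 14, 1, 0, 6, 2, 13}, size 9.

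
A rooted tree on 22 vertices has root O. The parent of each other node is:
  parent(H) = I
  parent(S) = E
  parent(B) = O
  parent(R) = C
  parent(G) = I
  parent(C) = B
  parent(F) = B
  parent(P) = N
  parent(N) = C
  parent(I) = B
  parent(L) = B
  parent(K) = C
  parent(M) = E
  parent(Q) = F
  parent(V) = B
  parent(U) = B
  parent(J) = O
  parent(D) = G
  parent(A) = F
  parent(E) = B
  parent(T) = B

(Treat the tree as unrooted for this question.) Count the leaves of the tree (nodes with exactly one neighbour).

Exactly 14 nodes have a single neighbour: A, D, H, J, K, L, M, P, Q, R, S, T, U, V.

14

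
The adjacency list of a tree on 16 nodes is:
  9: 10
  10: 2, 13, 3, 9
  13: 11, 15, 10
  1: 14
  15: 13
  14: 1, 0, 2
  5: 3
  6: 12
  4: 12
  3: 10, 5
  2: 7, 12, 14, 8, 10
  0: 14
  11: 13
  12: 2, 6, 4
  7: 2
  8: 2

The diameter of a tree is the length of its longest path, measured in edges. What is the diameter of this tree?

BFS from 6 reaches 11 last, at distance 5; BFS from 11 confirms no node is farther.
Path: 6 - 12 - 2 - 10 - 13 - 11.

5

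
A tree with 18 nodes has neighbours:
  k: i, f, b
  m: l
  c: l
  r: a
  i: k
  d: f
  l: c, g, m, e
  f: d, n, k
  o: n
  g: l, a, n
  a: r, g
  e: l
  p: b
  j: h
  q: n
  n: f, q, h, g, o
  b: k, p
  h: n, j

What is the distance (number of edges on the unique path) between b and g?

The path is b - k - f - n - g, which has 4 edges.

4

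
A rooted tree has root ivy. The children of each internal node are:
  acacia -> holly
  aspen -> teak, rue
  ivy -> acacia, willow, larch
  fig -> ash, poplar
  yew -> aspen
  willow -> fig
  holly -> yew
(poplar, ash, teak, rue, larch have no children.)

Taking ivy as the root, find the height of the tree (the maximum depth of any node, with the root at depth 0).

A deepest node is rue, reached by ivy – acacia – holly – yew – aspen – rue.
That path has 5 edges, so the height is 5.

5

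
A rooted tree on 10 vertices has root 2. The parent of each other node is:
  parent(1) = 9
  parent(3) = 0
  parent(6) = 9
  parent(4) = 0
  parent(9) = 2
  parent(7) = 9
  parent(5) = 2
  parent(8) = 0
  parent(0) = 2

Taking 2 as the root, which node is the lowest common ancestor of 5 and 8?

Ancestors of 5 (toward the root): 5, 2.
Ancestors of 8: 8, 0, 2.
The deepest node appearing in both lists is 2.

2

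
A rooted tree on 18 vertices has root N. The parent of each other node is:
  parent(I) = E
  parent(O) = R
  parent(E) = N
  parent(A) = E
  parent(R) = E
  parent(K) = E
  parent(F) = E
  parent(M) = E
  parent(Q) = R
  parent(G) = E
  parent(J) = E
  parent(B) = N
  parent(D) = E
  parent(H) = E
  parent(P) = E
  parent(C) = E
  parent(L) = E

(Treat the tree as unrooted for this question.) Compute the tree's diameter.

4

BFS from O reaches B last, at distance 4; BFS from B confirms no node is farther.
Path: O-R-E-N-B.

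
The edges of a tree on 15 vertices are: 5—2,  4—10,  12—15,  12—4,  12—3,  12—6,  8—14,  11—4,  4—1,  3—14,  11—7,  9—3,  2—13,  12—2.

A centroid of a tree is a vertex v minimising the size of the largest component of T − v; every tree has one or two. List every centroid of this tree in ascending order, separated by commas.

12

Removing 12 splits the tree into components of sizes 5, 4, 3, 1, 1; the largest is 5 ≤ ⌊15/2⌋ = 7.
Every other node leaves some component of size > 7, so the centroid is unique.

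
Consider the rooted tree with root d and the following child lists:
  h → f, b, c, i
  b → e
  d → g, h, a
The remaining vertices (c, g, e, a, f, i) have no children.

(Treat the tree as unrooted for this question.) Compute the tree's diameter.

4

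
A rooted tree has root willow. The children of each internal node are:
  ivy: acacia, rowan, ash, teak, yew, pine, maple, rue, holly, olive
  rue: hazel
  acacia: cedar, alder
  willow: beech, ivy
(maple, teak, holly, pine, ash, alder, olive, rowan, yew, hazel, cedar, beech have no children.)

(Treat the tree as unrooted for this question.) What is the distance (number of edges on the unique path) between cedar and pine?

Walking from cedar: cedar – acacia – ivy – pine. Length 3.

3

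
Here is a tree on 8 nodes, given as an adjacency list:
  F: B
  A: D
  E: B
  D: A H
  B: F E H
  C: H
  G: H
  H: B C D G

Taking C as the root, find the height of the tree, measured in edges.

F sits deepest: C-H-B-F — 3 edges from the root.

3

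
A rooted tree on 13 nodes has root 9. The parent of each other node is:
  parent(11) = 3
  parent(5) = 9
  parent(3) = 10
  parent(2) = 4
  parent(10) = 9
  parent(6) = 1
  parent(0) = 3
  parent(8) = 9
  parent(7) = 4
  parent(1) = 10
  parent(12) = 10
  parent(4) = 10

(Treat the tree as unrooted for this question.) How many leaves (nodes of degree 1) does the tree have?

Degree-1 nodes: 0, 2, 5, 6, 7, 8, 11, 12 — 8 of them.

8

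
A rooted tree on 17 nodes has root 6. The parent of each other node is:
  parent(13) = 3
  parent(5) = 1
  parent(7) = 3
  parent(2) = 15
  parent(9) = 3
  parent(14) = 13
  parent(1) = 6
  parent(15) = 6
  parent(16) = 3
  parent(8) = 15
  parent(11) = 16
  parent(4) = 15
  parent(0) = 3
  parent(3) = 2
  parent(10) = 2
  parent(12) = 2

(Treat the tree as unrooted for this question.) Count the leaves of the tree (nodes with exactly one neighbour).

The leaves are 0, 4, 5, 7, 8, 9, 10, 11, 12, 14.
That is 10 leaves.

10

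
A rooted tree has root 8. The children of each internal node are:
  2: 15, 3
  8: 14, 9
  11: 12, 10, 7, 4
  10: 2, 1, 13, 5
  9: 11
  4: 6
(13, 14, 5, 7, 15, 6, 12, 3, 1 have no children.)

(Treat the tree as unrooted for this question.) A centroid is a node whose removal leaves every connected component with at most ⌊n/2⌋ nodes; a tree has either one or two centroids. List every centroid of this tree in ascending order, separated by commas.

Removing 11 splits the tree into components of sizes 7, 3, 2, 1, 1; the largest is 7 ≤ ⌊15/2⌋ = 7.
No neighbour of 11 does as well, so 11 is the unique centroid.

11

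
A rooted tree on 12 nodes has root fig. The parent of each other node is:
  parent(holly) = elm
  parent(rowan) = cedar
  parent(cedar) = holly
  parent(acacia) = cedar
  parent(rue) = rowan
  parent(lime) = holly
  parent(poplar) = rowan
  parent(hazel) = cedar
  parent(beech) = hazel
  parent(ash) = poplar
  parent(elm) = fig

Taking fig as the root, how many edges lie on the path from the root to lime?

3

Climbing from lime to the root: lime – holly – elm – fig. That's 3 steps.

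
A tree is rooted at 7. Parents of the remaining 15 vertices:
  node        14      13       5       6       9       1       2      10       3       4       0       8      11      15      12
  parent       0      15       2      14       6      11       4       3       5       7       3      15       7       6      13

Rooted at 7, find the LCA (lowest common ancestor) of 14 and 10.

3

Ancestors of 14 (toward the root): 14, 0, 3, 5, 2, 4, 7.
Ancestors of 10: 10, 3, 5, 2, 4, 7.
The deepest node appearing in both lists is 3.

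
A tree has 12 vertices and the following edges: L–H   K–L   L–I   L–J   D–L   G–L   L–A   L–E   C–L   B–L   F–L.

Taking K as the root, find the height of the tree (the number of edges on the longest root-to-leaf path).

The longest root-to-leaf path is K – L – J (2 edges).

2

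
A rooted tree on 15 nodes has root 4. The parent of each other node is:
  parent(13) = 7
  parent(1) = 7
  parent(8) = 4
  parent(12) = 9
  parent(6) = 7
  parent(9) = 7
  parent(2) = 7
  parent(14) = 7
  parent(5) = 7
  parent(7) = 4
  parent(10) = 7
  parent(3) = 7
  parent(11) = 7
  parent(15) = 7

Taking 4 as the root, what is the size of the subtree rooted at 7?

13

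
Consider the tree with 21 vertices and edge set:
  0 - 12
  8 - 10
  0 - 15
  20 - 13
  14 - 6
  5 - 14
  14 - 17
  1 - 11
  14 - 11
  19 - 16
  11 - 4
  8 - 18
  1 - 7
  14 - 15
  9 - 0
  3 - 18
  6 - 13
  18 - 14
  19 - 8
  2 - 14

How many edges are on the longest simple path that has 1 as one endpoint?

6

A farthest node from 1 is 16.
The path 1 – 11 – 14 – 18 – 8 – 19 – 16 has 6 edges.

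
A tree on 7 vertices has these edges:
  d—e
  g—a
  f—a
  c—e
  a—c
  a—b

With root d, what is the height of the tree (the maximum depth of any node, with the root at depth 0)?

4

g sits deepest: d → e → c → a → g — 4 edges from the root.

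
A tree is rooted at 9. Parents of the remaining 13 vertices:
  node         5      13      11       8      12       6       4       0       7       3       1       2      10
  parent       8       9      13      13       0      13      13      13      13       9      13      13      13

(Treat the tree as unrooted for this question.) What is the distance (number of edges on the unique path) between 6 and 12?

3

6 - 13 - 0 - 12: 3 edges.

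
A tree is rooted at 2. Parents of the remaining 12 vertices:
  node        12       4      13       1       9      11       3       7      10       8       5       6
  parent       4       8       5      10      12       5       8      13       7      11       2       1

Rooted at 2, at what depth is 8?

3

Climbing from 8 to the root: 8–11–5–2. That's 3 steps.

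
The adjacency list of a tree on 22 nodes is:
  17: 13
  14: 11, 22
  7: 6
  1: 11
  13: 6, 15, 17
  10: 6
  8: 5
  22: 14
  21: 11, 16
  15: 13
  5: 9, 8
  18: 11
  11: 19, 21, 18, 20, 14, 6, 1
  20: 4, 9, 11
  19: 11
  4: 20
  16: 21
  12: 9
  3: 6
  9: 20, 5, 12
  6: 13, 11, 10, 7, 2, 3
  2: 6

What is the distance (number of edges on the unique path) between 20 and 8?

Walking from 20: 20 – 9 – 5 – 8. Length 3.

3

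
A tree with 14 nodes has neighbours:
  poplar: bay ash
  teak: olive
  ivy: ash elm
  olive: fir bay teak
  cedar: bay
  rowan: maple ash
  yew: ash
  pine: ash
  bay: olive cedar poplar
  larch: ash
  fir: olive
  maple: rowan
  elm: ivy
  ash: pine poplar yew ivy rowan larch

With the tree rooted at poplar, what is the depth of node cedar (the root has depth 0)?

poplar → bay → cedar — 2 edges.

2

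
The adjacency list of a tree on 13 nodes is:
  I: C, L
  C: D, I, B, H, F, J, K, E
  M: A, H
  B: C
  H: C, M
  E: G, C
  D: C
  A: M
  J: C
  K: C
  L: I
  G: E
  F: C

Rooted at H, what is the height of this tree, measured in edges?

The longest root-to-leaf path is H-C-I-L (3 edges).

3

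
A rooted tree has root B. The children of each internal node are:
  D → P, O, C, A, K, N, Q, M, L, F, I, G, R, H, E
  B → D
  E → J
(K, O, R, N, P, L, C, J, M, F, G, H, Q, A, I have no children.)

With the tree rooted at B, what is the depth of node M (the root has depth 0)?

2

Climbing from M to the root: M – D – B. That's 2 steps.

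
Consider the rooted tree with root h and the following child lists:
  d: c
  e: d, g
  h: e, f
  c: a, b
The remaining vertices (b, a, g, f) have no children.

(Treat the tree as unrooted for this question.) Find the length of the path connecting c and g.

c – d – e – g: 3 edges.

3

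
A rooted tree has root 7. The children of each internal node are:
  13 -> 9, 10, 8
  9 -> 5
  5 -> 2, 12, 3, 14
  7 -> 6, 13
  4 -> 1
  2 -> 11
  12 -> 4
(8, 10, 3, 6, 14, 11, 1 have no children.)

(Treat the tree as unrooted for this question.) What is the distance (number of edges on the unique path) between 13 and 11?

4

The path is 13–9–5–2–11, which has 4 edges.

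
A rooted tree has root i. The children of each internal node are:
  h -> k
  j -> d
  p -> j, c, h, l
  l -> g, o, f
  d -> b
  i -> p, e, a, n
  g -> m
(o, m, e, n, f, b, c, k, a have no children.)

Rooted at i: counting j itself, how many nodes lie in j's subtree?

Descendants of j (including itself): j, d, b. That's 3.

3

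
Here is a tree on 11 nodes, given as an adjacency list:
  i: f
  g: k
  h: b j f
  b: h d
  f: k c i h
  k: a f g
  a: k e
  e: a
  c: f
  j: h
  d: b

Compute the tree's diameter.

6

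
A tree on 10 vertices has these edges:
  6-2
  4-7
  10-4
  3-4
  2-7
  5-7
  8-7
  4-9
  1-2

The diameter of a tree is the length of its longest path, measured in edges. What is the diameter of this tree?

4

Starting from 10, a farthest node is 1 at distance 4.
One longest path: 10-4-7-2-1.
So the diameter is 4.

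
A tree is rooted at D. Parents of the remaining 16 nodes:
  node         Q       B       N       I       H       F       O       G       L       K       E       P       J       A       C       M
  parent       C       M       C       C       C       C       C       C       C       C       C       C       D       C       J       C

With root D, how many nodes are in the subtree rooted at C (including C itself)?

15

Descendants of C (including itself): C, E, F, O, A, M, K, Q, I, L, N, H, G, P, B. That's 15.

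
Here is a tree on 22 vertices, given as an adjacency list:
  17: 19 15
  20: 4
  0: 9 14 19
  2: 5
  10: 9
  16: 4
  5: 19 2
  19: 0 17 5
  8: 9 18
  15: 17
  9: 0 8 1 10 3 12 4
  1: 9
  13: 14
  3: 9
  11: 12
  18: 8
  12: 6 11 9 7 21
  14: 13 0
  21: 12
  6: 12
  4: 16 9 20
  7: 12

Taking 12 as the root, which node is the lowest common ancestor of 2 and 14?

Path 2→root: 2 5 19 0 9 12; path 14→root: 14 0 9 12.
First common node: 0.

0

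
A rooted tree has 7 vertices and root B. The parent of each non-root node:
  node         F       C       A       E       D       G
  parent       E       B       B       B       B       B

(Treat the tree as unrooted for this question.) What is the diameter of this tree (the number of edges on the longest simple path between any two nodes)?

3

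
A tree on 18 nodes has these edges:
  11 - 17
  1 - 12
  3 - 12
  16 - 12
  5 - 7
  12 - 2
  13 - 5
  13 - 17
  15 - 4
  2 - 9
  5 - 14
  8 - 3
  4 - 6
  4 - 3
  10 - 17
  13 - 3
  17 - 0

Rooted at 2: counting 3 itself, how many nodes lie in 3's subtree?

The subtree rooted at 3 contains: 3, 8, 13, 4, 5, 17, 6, 15, 7, 14, 11, 0, 10 — 13 nodes.

13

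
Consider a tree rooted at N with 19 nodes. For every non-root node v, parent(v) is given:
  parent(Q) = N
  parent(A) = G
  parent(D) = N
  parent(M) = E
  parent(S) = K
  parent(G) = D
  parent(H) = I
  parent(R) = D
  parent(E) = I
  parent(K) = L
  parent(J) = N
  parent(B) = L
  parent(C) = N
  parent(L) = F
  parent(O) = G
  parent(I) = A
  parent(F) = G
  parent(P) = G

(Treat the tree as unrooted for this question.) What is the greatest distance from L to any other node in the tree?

The node farthest from L is M, via L–F–G–A–I–E–M — 6 edges.

6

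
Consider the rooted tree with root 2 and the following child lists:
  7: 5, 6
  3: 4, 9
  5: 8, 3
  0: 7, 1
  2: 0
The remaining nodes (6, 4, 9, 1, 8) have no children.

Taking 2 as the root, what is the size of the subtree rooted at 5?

5

The subtree rooted at 5 contains: 5, 3, 8, 4, 9 — 5 nodes.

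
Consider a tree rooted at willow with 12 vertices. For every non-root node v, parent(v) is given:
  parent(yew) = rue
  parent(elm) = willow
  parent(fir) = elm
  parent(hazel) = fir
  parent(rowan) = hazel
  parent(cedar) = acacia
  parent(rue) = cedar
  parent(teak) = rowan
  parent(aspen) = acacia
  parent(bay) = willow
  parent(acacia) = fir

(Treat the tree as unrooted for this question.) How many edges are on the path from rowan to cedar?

4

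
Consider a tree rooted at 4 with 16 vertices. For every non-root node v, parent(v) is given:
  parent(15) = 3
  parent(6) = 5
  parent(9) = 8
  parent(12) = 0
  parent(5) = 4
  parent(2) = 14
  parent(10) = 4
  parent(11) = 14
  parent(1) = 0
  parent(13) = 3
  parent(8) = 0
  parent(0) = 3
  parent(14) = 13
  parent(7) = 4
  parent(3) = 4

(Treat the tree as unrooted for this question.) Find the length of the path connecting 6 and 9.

6

6 - 5 - 4 - 3 - 0 - 8 - 9: 6 edges.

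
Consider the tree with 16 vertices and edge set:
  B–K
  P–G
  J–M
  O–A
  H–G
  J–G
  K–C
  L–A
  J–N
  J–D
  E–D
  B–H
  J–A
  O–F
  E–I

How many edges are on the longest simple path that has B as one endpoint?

Distances from B peak at 6, attained at F (I also at distance 6).
B – H – G – J – A – O – F

6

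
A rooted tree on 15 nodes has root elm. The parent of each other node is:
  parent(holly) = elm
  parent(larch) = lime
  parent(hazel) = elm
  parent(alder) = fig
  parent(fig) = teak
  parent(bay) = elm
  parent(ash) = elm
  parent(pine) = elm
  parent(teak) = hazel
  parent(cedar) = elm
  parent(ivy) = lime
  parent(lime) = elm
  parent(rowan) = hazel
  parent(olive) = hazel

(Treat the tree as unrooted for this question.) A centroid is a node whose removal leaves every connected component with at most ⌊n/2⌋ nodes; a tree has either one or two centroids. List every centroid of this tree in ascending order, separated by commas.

elm

Removing elm splits the tree into components of sizes 6, 3, 1, 1, 1, 1, 1; the largest is 6 ≤ ⌊15/2⌋ = 7.
No neighbour of elm does as well, so elm is the unique centroid.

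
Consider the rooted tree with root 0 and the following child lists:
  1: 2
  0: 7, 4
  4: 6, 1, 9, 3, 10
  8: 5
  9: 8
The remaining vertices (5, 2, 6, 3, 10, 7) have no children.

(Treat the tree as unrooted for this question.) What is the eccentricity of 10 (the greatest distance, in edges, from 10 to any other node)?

4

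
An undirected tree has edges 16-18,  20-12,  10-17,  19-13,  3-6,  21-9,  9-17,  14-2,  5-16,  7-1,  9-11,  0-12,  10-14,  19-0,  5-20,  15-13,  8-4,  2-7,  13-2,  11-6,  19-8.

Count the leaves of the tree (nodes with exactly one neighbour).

Exactly 6 nodes have a single neighbour: 1, 3, 4, 15, 18, 21.

6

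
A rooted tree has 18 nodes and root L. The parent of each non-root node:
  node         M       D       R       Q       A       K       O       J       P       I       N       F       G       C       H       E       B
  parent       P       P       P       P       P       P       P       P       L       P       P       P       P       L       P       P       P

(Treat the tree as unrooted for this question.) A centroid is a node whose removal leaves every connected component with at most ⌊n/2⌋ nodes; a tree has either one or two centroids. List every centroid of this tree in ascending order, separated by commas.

P

If P is removed the pieces have sizes 2, 1, 1, 1, 1, 1, 1, 1, 1, 1, 1, 1, 1, 1, 1, 1, all ≤ ⌊18/2⌋ = 9.
No neighbour of P does as well, so P is the unique centroid.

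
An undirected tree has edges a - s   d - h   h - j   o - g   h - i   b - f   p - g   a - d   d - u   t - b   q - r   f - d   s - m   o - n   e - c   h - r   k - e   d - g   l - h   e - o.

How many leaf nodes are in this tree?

11

Degree-1 nodes: c, i, j, k, l, m, n, p, q, t, u — 11 of them.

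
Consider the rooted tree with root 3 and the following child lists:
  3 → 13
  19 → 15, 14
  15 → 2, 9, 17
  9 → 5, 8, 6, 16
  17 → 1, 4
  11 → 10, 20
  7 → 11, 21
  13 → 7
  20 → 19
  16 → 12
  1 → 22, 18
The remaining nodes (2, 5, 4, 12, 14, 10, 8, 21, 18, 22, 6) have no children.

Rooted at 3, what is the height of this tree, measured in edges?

9

22 sits deepest: 3-13-7-11-20-19-15-17-1-22 — 9 edges from the root.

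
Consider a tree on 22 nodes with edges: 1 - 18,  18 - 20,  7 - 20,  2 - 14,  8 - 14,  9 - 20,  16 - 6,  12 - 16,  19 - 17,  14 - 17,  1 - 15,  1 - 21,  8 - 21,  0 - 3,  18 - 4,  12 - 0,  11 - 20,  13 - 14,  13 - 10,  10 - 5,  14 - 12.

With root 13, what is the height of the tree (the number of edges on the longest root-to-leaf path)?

7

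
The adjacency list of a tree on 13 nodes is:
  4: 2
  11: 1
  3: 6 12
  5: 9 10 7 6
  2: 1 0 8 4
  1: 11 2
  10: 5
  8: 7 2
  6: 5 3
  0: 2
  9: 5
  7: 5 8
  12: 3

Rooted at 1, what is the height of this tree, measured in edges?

A deepest node is 12, reached by 1-2-8-7-5-6-3-12.
That path has 7 edges, so the height is 7.

7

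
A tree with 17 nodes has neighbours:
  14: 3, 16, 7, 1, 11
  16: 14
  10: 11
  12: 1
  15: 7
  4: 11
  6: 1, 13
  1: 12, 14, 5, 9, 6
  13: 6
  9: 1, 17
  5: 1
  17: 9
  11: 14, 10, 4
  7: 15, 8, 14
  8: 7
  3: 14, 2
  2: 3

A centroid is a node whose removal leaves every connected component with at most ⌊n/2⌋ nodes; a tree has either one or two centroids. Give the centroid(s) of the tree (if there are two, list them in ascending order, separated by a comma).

Delete 14: the remaining components have sizes 7, 3, 3, 2, 1. Max 7 ≤ 8, so 14 is a centroid.
Every other node leaves some component of size > 8, so the centroid is unique.

14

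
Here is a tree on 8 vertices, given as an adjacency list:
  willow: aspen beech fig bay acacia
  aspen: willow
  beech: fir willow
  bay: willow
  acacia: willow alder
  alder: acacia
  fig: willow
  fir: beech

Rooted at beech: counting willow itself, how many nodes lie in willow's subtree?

willow's subtree: {willow, aspen, acacia, fig, bay, alder}, size 6.

6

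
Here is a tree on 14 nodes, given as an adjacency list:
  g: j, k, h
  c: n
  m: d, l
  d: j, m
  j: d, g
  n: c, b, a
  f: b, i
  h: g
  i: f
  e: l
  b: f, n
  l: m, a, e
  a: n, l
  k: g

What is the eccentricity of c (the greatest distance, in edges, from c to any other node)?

8

The node farthest from c is h (k also at distance 8), via c-n-a-l-m-d-j-g-h — 8 edges.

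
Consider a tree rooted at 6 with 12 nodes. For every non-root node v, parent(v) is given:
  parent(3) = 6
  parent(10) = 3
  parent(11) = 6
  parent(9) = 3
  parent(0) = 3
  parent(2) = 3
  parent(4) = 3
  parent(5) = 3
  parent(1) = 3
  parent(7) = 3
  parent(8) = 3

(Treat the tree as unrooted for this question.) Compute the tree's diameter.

3

BFS from 11 reaches 8 last, at distance 3; BFS from 8 confirms no node is farther.
Path: 11 - 6 - 3 - 8.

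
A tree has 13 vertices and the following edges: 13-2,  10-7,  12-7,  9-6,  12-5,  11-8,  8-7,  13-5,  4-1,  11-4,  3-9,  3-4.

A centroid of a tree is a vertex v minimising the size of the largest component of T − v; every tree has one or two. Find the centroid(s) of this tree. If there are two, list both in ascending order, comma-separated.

8

If 8 is removed the pieces have sizes 6, 6, all ≤ ⌊13/2⌋ = 6.
Every other node leaves some component of size > 6, so the centroid is unique.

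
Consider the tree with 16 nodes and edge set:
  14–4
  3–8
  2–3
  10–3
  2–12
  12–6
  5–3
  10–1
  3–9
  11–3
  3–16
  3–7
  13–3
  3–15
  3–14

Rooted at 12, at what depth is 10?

12 → 2 → 3 → 10 — 3 edges.

3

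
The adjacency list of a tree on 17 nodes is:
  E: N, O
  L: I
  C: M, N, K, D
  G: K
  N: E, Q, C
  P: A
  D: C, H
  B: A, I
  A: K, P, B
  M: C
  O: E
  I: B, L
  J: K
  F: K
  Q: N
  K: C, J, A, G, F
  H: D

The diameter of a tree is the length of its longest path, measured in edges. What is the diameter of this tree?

8

BFS from L reaches O last, at distance 8; BFS from O confirms no node is farther.
Path: L - I - B - A - K - C - N - E - O.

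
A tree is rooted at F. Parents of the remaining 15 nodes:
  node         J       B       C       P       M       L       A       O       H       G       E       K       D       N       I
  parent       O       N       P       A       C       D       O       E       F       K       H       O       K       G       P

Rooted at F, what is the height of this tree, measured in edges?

A deepest node is B, reached by F-H-E-O-K-G-N-B.
That path has 7 edges, so the height is 7.

7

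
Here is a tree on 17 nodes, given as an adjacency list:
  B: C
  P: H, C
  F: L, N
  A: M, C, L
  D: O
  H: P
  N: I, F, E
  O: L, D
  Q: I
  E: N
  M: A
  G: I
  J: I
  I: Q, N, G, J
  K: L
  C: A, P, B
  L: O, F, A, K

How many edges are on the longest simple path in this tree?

A longest path is H–P–C–A–L–F–N–I–G, with 8 edges.

8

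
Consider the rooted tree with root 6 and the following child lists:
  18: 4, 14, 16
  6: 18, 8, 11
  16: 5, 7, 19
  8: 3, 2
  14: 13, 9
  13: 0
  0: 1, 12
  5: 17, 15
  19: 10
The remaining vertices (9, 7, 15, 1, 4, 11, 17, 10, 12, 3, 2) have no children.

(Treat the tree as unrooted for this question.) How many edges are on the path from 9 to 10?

5

The path is 9 – 14 – 18 – 16 – 19 – 10, which has 5 edges.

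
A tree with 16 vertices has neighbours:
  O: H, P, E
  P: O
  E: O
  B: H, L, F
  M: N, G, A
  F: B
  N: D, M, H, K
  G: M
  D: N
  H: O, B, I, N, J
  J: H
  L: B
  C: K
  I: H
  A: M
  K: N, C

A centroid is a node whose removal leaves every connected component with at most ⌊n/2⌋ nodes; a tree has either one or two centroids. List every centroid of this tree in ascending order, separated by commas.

H

Removing H splits the tree into components of sizes 7, 3, 3, 1, 1; the largest is 7 ≤ ⌊16/2⌋ = 8.
Every other node leaves some component of size > 8, so the centroid is unique.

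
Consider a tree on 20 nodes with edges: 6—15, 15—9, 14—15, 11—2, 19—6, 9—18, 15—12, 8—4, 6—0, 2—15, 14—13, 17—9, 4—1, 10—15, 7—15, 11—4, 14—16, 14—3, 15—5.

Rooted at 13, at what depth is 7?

3

Climbing from 7 to the root: 7 → 15 → 14 → 13. That's 3 steps.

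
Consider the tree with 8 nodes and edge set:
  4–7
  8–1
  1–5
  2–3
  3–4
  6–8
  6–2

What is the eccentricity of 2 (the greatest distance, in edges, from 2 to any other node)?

Distances from 2 peak at 4, attained at 5.
2-6-8-1-5

4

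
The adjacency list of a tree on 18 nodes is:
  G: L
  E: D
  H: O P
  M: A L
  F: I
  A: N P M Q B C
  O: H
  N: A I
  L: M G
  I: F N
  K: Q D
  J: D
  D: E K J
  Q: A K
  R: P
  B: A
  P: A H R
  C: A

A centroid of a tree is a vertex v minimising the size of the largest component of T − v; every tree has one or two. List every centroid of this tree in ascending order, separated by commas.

If A is removed the pieces have sizes 5, 4, 3, 3, 1, 1, all ≤ ⌊18/2⌋ = 9.
Every other node leaves some component of size > 9, so the centroid is unique.

A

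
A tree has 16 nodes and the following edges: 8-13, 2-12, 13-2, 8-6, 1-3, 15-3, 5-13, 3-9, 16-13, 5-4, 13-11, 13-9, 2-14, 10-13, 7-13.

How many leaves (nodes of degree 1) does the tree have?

The leaves are 1, 4, 6, 7, 10, 11, 12, 14, 15, 16.
That is 10 leaves.

10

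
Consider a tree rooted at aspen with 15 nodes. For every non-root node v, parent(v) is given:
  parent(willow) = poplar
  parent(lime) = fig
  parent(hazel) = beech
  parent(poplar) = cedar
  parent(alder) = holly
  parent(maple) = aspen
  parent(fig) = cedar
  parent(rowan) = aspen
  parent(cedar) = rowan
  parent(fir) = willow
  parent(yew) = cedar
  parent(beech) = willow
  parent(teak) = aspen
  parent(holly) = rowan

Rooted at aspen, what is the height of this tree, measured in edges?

6

A deepest node is hazel, reached by aspen–rowan–cedar–poplar–willow–beech–hazel.
That path has 6 edges, so the height is 6.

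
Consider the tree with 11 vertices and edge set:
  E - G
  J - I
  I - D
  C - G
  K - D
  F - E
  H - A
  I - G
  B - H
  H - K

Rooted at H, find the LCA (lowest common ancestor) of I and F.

Ancestors of I (toward the root): I, D, K, H.
Ancestors of F: F, E, G, I, D, K, H.
The deepest node appearing in both lists is I.

I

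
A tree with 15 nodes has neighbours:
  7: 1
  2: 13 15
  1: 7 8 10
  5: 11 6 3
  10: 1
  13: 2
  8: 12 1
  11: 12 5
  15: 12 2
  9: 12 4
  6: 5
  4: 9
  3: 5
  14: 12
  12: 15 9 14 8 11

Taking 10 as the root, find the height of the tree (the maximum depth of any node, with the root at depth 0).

A deepest node is 6, reached by 10 – 1 – 8 – 12 – 11 – 5 – 6.
That path has 6 edges, so the height is 6.

6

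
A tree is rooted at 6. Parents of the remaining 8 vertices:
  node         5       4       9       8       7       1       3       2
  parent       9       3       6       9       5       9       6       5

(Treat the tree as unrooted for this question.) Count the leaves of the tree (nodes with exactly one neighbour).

5

Degree-1 nodes: 1, 2, 4, 7, 8 — 5 of them.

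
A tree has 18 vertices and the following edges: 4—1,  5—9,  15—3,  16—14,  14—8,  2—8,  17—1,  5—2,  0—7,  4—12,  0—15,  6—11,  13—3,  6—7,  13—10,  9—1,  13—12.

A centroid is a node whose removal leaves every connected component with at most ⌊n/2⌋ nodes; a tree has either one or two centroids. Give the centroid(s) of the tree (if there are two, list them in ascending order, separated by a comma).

Delete 12: the remaining components have sizes 9, 8. Max 9 ≤ 9, so 12 is a centroid.
4 is adjacent to 12 and is also a centroid (the largest component after removing it is likewise 9).

4, 12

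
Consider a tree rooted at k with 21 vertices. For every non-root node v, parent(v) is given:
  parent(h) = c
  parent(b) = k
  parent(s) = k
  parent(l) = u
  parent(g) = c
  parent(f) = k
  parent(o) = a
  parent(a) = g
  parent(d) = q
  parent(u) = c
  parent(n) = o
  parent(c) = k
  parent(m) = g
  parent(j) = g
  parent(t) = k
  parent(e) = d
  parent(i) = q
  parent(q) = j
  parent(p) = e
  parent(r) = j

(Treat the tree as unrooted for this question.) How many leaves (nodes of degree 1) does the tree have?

11

The leaves are b, f, h, i, l, m, n, p, r, s, t.
That is 11 leaves.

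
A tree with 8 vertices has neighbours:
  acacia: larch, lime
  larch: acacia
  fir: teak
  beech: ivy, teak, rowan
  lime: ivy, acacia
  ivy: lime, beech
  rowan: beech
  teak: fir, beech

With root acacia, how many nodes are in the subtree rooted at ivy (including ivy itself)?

The subtree rooted at ivy contains: ivy, beech, rowan, teak, fir — 5 nodes.

5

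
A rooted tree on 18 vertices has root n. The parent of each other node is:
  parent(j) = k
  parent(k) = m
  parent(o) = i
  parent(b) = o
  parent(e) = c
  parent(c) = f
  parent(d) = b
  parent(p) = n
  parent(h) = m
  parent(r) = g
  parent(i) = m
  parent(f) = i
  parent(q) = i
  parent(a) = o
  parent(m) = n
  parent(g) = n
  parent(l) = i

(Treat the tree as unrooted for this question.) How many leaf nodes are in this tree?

The leaves are a, d, e, h, j, l, p, q, r.
That is 9 leaves.

9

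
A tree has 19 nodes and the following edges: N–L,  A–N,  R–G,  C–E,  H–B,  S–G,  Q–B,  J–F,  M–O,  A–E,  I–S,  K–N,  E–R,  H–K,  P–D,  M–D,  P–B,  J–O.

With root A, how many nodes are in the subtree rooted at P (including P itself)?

P's subtree: {P, D, M, O, J, F}, size 6.

6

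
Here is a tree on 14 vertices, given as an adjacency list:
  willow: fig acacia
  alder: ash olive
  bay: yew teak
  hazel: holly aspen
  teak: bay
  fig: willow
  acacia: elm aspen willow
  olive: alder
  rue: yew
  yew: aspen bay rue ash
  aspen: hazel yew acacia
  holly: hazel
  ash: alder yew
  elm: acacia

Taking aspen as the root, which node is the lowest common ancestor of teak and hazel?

aspen

Path teak→root: teak bay yew aspen; path hazel→root: hazel aspen.
First common node: aspen.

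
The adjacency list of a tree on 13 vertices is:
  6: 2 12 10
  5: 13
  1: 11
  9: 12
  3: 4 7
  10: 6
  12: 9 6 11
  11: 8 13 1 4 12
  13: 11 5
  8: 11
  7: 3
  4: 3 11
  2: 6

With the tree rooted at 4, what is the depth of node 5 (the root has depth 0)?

3

4 – 11 – 13 – 5 — 3 edges.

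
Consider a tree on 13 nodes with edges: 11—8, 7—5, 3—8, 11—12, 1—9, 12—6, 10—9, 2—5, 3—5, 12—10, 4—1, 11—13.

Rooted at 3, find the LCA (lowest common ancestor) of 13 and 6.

Path 13→root: 13 11 8 3; path 6→root: 6 12 11 8 3.
First common node: 11.

11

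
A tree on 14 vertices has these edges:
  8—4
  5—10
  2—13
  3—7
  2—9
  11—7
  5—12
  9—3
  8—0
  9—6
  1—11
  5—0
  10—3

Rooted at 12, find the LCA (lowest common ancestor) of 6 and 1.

Ancestors of 6 (toward the root): 6, 9, 3, 10, 5, 12.
Ancestors of 1: 1, 11, 7, 3, 10, 5, 12.
The deepest node appearing in both lists is 3.

3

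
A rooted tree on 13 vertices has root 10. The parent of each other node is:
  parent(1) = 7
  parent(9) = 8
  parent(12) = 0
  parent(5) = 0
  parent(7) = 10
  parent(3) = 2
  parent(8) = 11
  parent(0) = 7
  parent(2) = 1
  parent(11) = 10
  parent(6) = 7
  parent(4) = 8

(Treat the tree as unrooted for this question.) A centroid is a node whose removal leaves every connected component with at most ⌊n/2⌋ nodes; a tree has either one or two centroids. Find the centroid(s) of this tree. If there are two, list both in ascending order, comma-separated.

If 7 is removed the pieces have sizes 5, 3, 3, 1, all ≤ ⌊13/2⌋ = 6.
Every other node leaves some component of size > 6, so the centroid is unique.

7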